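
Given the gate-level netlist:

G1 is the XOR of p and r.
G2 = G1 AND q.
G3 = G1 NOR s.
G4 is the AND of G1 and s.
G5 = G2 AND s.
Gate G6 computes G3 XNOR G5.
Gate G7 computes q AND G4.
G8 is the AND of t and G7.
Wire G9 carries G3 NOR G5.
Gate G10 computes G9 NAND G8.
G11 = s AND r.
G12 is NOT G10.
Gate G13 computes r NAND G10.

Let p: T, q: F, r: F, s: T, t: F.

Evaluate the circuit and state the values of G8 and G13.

G1 = p XOR r = T XOR F = T
G2 = G1 AND q = T AND F = F
G3 = G1 NOR s = T NOR T = F
G4 = G1 AND s = T AND T = T
G5 = G2 AND s = F AND T = F
G7 = q AND G4 = F AND T = F
G8 = t AND G7 = F AND F = F
G9 = G3 NOR G5 = F NOR F = T
G10 = G9 NAND G8 = T NAND F = T
G13 = r NAND G10 = F NAND T = T

G8 = F  G13 = T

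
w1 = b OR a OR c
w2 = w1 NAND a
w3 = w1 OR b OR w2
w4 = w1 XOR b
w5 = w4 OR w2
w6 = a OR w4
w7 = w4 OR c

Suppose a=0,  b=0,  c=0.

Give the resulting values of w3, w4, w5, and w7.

w1 = b OR a OR c = 0 OR 0 OR 0 = 0
w2 = w1 NAND a = 0 NAND 0 = 1
w3 = w1 OR b OR w2 = 0 OR 0 OR 1 = 1
w4 = w1 XOR b = 0 XOR 0 = 0
w5 = w4 OR w2 = 0 OR 1 = 1
w7 = w4 OR c = 0 OR 0 = 0

w3 = 1  w4 = 0  w5 = 1  w7 = 0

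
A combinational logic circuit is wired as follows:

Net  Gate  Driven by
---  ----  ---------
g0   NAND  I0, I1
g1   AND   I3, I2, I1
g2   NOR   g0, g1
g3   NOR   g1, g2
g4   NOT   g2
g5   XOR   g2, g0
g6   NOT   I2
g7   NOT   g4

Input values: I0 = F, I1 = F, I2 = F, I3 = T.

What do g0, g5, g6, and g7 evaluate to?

g0 = T, g5 = T, g6 = T, g7 = F

g0 = I0 NAND I1 = F NAND F = T
g1 = I3 AND I2 AND I1 = T AND F AND F = F
g2 = g0 NOR g1 = T NOR F = F
g4 = NOT g2 = NOT F = T
g5 = g2 XOR g0 = F XOR T = T
g6 = NOT I2 = NOT F = T
g7 = NOT g4 = NOT T = F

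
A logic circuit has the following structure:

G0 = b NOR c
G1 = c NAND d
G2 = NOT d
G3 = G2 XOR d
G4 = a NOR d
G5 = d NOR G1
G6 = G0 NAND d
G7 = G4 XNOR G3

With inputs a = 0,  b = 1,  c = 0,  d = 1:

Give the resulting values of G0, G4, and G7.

G0 = 0, G4 = 0, G7 = 0

G0 = b NOR c = 1 NOR 0 = 0
G2 = NOT d = NOT 1 = 0
G3 = G2 XOR d = 0 XOR 1 = 1
G4 = a NOR d = 0 NOR 1 = 0
G7 = G4 XNOR G3 = 0 XNOR 1 = 0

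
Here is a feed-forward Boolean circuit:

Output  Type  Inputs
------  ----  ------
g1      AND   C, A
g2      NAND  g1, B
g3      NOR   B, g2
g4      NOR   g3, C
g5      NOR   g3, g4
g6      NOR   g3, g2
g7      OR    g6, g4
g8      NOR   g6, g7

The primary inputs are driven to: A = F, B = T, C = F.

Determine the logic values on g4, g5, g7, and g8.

g1 = C AND A = F AND F = F
g2 = g1 NAND B = F NAND T = T
g3 = B NOR g2 = T NOR T = F
g4 = g3 NOR C = F NOR F = T
g5 = g3 NOR g4 = F NOR T = F
g6 = g3 NOR g2 = F NOR T = F
g7 = g6 OR g4 = F OR T = T
g8 = g6 NOR g7 = F NOR T = F

g4 = T, g5 = F, g7 = T, g8 = F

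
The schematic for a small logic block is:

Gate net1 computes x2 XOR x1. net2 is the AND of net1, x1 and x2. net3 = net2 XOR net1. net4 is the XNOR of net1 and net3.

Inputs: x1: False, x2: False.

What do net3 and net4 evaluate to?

net3 = False, net4 = True

net1 = x2 XOR x1 = False XOR False = False
net2 = net1 AND x1 AND x2 = False AND False AND False = False
net3 = net2 XOR net1 = False XOR False = False
net4 = net1 XNOR net3 = False XNOR False = True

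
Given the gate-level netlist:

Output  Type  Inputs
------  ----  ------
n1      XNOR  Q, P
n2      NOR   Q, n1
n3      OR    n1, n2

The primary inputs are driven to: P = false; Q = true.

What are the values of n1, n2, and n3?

n1 = Q XNOR P = true XNOR false = false
n2 = Q NOR n1 = true NOR false = false
n3 = n1 OR n2 = false OR false = false

n1 = false; n2 = false; n3 = false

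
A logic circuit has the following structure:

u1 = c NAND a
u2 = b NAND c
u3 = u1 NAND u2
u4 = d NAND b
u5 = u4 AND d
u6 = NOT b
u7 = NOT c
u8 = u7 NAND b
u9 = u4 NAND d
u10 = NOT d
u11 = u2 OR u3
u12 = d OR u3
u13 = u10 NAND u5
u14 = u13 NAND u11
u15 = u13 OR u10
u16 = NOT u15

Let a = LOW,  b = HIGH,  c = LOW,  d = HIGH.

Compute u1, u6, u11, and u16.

u1 = c NAND a = LOW NAND LOW = HIGH
u2 = b NAND c = HIGH NAND LOW = HIGH
u3 = u1 NAND u2 = HIGH NAND HIGH = LOW
u4 = d NAND b = HIGH NAND HIGH = LOW
u5 = u4 AND d = LOW AND HIGH = LOW
u6 = NOT b = NOT HIGH = LOW
u10 = NOT d = NOT HIGH = LOW
u11 = u2 OR u3 = HIGH OR LOW = HIGH
u13 = u10 NAND u5 = LOW NAND LOW = HIGH
u15 = u13 OR u10 = HIGH OR LOW = HIGH
u16 = NOT u15 = NOT HIGH = LOW

u1 = HIGH, u6 = LOW, u11 = HIGH, u16 = LOW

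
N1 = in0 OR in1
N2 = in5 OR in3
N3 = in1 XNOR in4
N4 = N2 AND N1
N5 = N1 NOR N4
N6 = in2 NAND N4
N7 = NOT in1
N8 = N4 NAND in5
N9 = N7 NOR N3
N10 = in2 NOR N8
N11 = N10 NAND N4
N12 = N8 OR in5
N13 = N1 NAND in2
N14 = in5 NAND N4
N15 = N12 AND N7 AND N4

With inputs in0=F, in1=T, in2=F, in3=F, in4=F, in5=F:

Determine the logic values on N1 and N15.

N1 = T  N15 = F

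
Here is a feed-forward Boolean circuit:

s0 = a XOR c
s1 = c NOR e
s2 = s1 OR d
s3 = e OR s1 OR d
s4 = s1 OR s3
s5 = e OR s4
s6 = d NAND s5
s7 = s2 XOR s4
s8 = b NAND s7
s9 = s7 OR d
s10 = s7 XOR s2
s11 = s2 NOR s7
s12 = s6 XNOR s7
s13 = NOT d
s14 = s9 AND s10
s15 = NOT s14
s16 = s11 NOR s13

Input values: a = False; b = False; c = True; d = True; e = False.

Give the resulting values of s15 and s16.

s1 = c NOR e = True NOR False = False
s2 = s1 OR d = False OR True = True
s3 = e OR s1 OR d = False OR False OR True = True
s4 = s1 OR s3 = False OR True = True
s7 = s2 XOR s4 = True XOR True = False
s9 = s7 OR d = False OR True = True
s10 = s7 XOR s2 = False XOR True = True
s11 = s2 NOR s7 = True NOR False = False
s13 = NOT d = NOT True = False
s14 = s9 AND s10 = True AND True = True
s15 = NOT s14 = NOT True = False
s16 = s11 NOR s13 = False NOR False = True

s15 = False, s16 = True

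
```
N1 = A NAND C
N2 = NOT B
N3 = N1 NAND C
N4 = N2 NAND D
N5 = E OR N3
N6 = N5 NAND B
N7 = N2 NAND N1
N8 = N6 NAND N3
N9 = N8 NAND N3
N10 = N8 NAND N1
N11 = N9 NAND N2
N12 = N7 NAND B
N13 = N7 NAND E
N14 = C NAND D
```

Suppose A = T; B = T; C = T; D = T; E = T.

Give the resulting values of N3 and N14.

N3 = T; N14 = F

N1 = A NAND C = T NAND T = F
N3 = N1 NAND C = F NAND T = T
N14 = C NAND D = T NAND T = F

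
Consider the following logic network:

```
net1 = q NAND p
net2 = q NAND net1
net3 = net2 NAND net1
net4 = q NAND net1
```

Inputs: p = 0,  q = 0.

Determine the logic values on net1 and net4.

net1 = 1, net4 = 1

net1 = q NAND p = 0 NAND 0 = 1
net4 = q NAND net1 = 0 NAND 1 = 1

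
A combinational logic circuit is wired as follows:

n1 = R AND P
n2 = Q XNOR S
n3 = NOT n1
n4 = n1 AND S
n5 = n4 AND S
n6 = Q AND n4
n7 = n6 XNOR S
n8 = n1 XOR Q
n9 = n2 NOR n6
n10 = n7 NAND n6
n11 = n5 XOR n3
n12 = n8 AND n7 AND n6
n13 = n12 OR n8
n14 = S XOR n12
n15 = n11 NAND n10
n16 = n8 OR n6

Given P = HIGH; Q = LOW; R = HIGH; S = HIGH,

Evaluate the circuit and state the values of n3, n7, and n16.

n3 = LOW, n7 = LOW, n16 = HIGH

n1 = R AND P = HIGH AND HIGH = HIGH
n3 = NOT n1 = NOT HIGH = LOW
n4 = n1 AND S = HIGH AND HIGH = HIGH
n6 = Q AND n4 = LOW AND HIGH = LOW
n7 = n6 XNOR S = LOW XNOR HIGH = LOW
n8 = n1 XOR Q = HIGH XOR LOW = HIGH
n16 = n8 OR n6 = HIGH OR LOW = HIGH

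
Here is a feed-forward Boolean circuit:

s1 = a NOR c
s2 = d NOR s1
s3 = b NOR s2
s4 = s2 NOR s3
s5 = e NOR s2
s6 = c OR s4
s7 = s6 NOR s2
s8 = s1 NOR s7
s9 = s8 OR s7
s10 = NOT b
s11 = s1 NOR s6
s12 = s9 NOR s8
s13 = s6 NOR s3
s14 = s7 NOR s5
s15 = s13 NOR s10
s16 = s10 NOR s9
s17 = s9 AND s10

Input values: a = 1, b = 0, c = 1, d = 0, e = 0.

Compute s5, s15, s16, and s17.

s5 = 0  s15 = 0  s16 = 0  s17 = 1

s1 = a NOR c = 1 NOR 1 = 0
s2 = d NOR s1 = 0 NOR 0 = 1
s3 = b NOR s2 = 0 NOR 1 = 0
s4 = s2 NOR s3 = 1 NOR 0 = 0
s5 = e NOR s2 = 0 NOR 1 = 0
s6 = c OR s4 = 1 OR 0 = 1
s7 = s6 NOR s2 = 1 NOR 1 = 0
s8 = s1 NOR s7 = 0 NOR 0 = 1
s9 = s8 OR s7 = 1 OR 0 = 1
s10 = NOT b = NOT 0 = 1
s13 = s6 NOR s3 = 1 NOR 0 = 0
s15 = s13 NOR s10 = 0 NOR 1 = 0
s16 = s10 NOR s9 = 1 NOR 1 = 0
s17 = s9 AND s10 = 1 AND 1 = 1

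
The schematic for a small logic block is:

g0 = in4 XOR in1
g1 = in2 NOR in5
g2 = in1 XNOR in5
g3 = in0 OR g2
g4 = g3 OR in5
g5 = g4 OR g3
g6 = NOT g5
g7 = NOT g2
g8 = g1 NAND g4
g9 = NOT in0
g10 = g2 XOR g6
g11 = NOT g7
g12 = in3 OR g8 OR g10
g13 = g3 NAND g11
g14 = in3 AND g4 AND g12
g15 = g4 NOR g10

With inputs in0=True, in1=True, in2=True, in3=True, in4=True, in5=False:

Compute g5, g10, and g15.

g2 = in1 XNOR in5 = True XNOR False = False
g3 = in0 OR g2 = True OR False = True
g4 = g3 OR in5 = True OR False = True
g5 = g4 OR g3 = True OR True = True
g6 = NOT g5 = NOT True = False
g10 = g2 XOR g6 = False XOR False = False
g15 = g4 NOR g10 = True NOR False = False

g5 = True, g10 = False, g15 = False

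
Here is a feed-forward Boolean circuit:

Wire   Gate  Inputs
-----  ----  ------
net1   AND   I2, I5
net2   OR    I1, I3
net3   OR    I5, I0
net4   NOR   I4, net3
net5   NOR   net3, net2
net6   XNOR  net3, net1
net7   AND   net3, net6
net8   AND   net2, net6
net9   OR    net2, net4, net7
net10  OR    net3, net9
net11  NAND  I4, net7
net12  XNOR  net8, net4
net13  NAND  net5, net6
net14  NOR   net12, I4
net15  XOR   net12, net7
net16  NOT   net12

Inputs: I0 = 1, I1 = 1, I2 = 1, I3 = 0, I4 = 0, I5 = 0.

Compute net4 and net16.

net4 = 0, net16 = 0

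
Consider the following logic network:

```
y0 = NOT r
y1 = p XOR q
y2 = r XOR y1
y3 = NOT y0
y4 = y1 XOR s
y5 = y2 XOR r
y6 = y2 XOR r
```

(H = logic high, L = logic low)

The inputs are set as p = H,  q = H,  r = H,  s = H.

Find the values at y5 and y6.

y5 = L; y6 = L

y1 = p XOR q = H XOR H = L
y2 = r XOR y1 = H XOR L = H
y5 = y2 XOR r = H XOR H = L
y6 = y2 XOR r = H XOR H = L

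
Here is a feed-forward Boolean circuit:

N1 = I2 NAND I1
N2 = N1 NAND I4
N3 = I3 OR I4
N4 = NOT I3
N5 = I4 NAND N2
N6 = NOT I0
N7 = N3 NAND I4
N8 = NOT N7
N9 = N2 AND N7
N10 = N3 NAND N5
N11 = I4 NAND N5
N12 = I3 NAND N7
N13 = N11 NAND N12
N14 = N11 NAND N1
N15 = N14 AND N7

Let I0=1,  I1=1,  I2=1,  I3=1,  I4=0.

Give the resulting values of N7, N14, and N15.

N7 = 1, N14 = 1, N15 = 1

N1 = I2 NAND I1 = 1 NAND 1 = 0
N2 = N1 NAND I4 = 0 NAND 0 = 1
N3 = I3 OR I4 = 1 OR 0 = 1
N5 = I4 NAND N2 = 0 NAND 1 = 1
N7 = N3 NAND I4 = 1 NAND 0 = 1
N11 = I4 NAND N5 = 0 NAND 1 = 1
N14 = N11 NAND N1 = 1 NAND 0 = 1
N15 = N14 AND N7 = 1 AND 1 = 1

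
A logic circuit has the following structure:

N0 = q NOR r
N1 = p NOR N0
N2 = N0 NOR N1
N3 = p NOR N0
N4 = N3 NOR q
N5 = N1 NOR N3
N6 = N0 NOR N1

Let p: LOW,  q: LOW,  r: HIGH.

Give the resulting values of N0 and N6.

N0 = q NOR r = LOW NOR HIGH = LOW
N1 = p NOR N0 = LOW NOR LOW = HIGH
N6 = N0 NOR N1 = LOW NOR HIGH = LOW

N0 = LOW  N6 = LOW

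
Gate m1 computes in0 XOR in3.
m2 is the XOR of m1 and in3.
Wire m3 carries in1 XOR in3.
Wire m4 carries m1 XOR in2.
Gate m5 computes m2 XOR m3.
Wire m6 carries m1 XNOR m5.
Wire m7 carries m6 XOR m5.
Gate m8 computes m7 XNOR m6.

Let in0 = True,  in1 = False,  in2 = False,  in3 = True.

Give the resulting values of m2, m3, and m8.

m2 = True; m3 = True; m8 = True

m1 = in0 XOR in3 = True XOR True = False
m2 = m1 XOR in3 = False XOR True = True
m3 = in1 XOR in3 = False XOR True = True
m5 = m2 XOR m3 = True XOR True = False
m6 = m1 XNOR m5 = False XNOR False = True
m7 = m6 XOR m5 = True XOR False = True
m8 = m7 XNOR m6 = True XNOR True = True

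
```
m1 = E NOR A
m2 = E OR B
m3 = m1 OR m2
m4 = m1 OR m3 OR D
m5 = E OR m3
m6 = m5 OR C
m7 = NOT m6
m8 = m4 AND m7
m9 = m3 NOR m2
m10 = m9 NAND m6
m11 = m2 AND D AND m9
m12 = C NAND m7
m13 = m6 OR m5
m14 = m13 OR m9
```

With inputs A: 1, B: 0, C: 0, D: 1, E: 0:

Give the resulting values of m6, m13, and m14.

m6 = 0; m13 = 0; m14 = 1

m1 = E NOR A = 0 NOR 1 = 0
m2 = E OR B = 0 OR 0 = 0
m3 = m1 OR m2 = 0 OR 0 = 0
m5 = E OR m3 = 0 OR 0 = 0
m6 = m5 OR C = 0 OR 0 = 0
m9 = m3 NOR m2 = 0 NOR 0 = 1
m13 = m6 OR m5 = 0 OR 0 = 0
m14 = m13 OR m9 = 0 OR 1 = 1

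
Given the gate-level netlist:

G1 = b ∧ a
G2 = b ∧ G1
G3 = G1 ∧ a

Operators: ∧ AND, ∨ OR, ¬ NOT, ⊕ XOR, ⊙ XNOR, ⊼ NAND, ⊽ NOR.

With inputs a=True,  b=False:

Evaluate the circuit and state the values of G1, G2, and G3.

G1 = False, G2 = False, G3 = False

G1 = b AND a = False AND True = False
G2 = b AND G1 = False AND False = False
G3 = G1 AND a = False AND True = False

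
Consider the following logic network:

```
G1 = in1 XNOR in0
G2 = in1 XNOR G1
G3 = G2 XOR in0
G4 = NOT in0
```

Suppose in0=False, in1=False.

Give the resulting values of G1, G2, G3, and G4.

G1 = in1 XNOR in0 = False XNOR False = True
G2 = in1 XNOR G1 = False XNOR True = False
G3 = G2 XOR in0 = False XOR False = False
G4 = NOT in0 = NOT False = True

G1 = True  G2 = False  G3 = False  G4 = True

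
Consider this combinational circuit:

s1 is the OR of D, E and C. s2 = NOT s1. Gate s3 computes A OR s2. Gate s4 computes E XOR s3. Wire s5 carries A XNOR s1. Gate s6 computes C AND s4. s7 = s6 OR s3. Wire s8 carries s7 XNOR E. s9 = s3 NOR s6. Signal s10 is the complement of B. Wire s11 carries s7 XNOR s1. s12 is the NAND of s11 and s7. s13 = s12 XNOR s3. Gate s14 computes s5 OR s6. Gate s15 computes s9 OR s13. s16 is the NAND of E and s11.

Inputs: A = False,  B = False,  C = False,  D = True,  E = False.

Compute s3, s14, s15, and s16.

s3 = False, s14 = False, s15 = True, s16 = True

s1 = D OR E OR C = True OR False OR False = True
s2 = NOT s1 = NOT True = False
s3 = A OR s2 = False OR False = False
s4 = E XOR s3 = False XOR False = False
s5 = A XNOR s1 = False XNOR True = False
s6 = C AND s4 = False AND False = False
s7 = s6 OR s3 = False OR False = False
s9 = s3 NOR s6 = False NOR False = True
s11 = s7 XNOR s1 = False XNOR True = False
s12 = s11 NAND s7 = False NAND False = True
s13 = s12 XNOR s3 = True XNOR False = False
s14 = s5 OR s6 = False OR False = False
s15 = s9 OR s13 = True OR False = True
s16 = E NAND s11 = False NAND False = True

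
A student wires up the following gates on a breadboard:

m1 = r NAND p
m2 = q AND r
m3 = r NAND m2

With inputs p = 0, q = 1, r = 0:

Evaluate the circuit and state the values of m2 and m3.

m2 = q AND r = 1 AND 0 = 0
m3 = r NAND m2 = 0 NAND 0 = 1

m2 = 0, m3 = 1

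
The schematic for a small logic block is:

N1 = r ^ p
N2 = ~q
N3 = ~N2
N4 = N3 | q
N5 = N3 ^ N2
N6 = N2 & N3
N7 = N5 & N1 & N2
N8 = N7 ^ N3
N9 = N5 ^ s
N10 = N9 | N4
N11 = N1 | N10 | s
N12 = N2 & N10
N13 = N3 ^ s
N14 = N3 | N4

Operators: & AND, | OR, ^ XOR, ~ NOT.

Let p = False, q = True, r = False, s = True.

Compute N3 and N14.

N2 = NOT q = NOT True = False
N3 = NOT N2 = NOT False = True
N4 = N3 OR q = True OR True = True
N14 = N3 OR N4 = True OR True = True

N3 = True, N14 = True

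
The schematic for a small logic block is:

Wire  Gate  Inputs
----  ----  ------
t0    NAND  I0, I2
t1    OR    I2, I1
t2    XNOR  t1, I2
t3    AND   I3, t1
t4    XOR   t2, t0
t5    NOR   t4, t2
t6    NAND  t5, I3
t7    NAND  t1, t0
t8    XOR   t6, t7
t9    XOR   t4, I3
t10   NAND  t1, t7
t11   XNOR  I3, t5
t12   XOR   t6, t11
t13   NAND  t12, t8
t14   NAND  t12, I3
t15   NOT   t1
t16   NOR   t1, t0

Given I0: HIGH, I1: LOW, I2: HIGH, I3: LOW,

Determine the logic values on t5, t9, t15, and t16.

t5 = LOW; t9 = HIGH; t15 = LOW; t16 = LOW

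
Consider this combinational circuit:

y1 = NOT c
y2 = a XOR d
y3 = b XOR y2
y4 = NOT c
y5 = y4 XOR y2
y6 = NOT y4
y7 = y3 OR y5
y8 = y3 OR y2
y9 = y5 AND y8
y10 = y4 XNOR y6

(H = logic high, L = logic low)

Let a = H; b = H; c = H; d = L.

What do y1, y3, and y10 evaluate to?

y1 = L, y3 = L, y10 = L

y1 = NOT c = NOT H = L
y2 = a XOR d = H XOR L = H
y3 = b XOR y2 = H XOR H = L
y4 = NOT c = NOT H = L
y6 = NOT y4 = NOT L = H
y10 = y4 XNOR y6 = L XNOR H = L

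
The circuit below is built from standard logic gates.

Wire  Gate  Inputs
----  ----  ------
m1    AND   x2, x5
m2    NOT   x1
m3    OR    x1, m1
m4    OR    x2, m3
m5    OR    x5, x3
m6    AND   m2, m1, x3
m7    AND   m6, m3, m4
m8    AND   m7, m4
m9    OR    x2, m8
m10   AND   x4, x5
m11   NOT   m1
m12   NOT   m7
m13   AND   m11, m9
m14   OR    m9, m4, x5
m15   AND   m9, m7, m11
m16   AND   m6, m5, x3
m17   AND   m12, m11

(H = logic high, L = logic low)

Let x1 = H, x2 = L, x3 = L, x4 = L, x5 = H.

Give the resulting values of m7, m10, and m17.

m7 = L  m10 = L  m17 = H

m1 = x2 AND x5 = L AND H = L
m2 = NOT x1 = NOT H = L
m3 = x1 OR m1 = H OR L = H
m4 = x2 OR m3 = L OR H = H
m6 = m2 AND m1 AND x3 = L AND L AND L = L
m7 = m6 AND m3 AND m4 = L AND H AND H = L
m10 = x4 AND x5 = L AND H = L
m11 = NOT m1 = NOT L = H
m12 = NOT m7 = NOT L = H
m17 = m12 AND m11 = H AND H = H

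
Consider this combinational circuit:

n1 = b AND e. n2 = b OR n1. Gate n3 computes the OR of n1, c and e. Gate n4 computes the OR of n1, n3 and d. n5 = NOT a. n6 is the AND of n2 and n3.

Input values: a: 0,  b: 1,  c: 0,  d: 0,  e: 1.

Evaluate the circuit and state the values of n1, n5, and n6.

n1 = 1, n5 = 1, n6 = 1

n1 = b AND e = 1 AND 1 = 1
n2 = b OR n1 = 1 OR 1 = 1
n3 = n1 OR c OR e = 1 OR 0 OR 1 = 1
n5 = NOT a = NOT 0 = 1
n6 = n2 AND n3 = 1 AND 1 = 1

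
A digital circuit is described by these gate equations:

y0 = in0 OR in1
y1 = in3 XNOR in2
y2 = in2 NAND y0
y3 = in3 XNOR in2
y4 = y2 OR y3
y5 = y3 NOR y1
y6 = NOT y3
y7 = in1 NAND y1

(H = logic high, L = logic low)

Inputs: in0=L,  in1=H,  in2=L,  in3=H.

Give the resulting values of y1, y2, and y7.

y0 = in0 OR in1 = L OR H = H
y1 = in3 XNOR in2 = H XNOR L = L
y2 = in2 NAND y0 = L NAND H = H
y7 = in1 NAND y1 = H NAND L = H

y1 = L  y2 = H  y7 = H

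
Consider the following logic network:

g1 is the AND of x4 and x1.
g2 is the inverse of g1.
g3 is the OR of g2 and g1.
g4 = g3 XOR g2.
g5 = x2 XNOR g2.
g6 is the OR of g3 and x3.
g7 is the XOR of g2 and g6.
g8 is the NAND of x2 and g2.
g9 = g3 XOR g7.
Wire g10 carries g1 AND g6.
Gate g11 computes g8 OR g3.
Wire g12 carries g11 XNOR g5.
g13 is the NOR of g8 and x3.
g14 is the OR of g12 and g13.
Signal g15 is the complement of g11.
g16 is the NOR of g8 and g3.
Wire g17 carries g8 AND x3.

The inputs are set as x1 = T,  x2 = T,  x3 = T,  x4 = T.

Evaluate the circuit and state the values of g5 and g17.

g5 = F, g17 = T

g1 = x4 AND x1 = T AND T = T
g2 = NOT g1 = NOT T = F
g5 = x2 XNOR g2 = T XNOR F = F
g8 = x2 NAND g2 = T NAND F = T
g17 = g8 AND x3 = T AND T = T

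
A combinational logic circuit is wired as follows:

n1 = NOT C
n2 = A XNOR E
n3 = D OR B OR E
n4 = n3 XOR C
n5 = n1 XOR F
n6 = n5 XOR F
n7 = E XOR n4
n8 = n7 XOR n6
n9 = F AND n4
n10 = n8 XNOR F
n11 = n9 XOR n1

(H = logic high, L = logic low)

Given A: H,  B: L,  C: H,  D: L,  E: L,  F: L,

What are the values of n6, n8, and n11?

n6 = L  n8 = H  n11 = L

n1 = NOT C = NOT H = L
n3 = D OR B OR E = L OR L OR L = L
n4 = n3 XOR C = L XOR H = H
n5 = n1 XOR F = L XOR L = L
n6 = n5 XOR F = L XOR L = L
n7 = E XOR n4 = L XOR H = H
n8 = n7 XOR n6 = H XOR L = H
n9 = F AND n4 = L AND H = L
n11 = n9 XOR n1 = L XOR L = L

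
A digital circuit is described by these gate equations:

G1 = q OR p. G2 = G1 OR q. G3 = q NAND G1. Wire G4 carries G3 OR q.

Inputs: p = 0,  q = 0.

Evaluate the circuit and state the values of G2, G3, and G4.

G2 = 0; G3 = 1; G4 = 1

G1 = q OR p = 0 OR 0 = 0
G2 = G1 OR q = 0 OR 0 = 0
G3 = q NAND G1 = 0 NAND 0 = 1
G4 = G3 OR q = 1 OR 0 = 1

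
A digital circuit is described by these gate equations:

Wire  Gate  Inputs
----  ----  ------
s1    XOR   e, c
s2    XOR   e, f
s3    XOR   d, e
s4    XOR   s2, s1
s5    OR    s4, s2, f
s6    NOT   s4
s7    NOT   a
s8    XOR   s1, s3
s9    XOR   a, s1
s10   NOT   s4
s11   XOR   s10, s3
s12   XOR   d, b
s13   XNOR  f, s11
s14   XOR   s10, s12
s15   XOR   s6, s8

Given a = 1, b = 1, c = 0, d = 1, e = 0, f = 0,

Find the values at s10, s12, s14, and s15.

s1 = e XOR c = 0 XOR 0 = 0
s2 = e XOR f = 0 XOR 0 = 0
s3 = d XOR e = 1 XOR 0 = 1
s4 = s2 XOR s1 = 0 XOR 0 = 0
s6 = NOT s4 = NOT 0 = 1
s8 = s1 XOR s3 = 0 XOR 1 = 1
s10 = NOT s4 = NOT 0 = 1
s12 = d XOR b = 1 XOR 1 = 0
s14 = s10 XOR s12 = 1 XOR 0 = 1
s15 = s6 XOR s8 = 1 XOR 1 = 0

s10 = 1, s12 = 0, s14 = 1, s15 = 0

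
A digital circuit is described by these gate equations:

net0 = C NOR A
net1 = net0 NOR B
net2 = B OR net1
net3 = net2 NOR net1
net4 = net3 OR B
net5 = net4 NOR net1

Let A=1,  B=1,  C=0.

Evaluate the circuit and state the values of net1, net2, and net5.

net0 = C NOR A = 0 NOR 1 = 0
net1 = net0 NOR B = 0 NOR 1 = 0
net2 = B OR net1 = 1 OR 0 = 1
net3 = net2 NOR net1 = 1 NOR 0 = 0
net4 = net3 OR B = 0 OR 1 = 1
net5 = net4 NOR net1 = 1 NOR 0 = 0

net1 = 0  net2 = 1  net5 = 0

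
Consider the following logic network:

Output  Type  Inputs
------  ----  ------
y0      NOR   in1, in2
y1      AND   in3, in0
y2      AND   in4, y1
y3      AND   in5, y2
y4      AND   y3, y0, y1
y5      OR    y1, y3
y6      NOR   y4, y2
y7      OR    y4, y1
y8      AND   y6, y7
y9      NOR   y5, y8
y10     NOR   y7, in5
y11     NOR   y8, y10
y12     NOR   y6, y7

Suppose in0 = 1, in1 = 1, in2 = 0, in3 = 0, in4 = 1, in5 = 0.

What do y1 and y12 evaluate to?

y0 = in1 NOR in2 = 1 NOR 0 = 0
y1 = in3 AND in0 = 0 AND 1 = 0
y2 = in4 AND y1 = 1 AND 0 = 0
y3 = in5 AND y2 = 0 AND 0 = 0
y4 = y3 AND y0 AND y1 = 0 AND 0 AND 0 = 0
y6 = y4 NOR y2 = 0 NOR 0 = 1
y7 = y4 OR y1 = 0 OR 0 = 0
y12 = y6 NOR y7 = 1 NOR 0 = 0

y1 = 0, y12 = 0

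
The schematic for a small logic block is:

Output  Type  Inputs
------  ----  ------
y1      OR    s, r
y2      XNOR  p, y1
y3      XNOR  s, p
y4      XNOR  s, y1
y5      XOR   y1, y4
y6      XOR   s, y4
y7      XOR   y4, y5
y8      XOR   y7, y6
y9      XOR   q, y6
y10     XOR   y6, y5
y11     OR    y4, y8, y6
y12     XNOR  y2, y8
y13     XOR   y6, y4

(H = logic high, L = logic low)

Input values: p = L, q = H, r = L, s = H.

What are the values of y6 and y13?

y6 = L, y13 = H

y1 = s OR r = H OR L = H
y4 = s XNOR y1 = H XNOR H = H
y6 = s XOR y4 = H XOR H = L
y13 = y6 XOR y4 = L XOR H = H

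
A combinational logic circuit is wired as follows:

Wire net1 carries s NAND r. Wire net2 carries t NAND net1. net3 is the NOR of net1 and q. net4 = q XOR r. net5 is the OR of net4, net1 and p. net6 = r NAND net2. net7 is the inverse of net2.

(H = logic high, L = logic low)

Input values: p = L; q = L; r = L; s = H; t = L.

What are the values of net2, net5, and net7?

net1 = s NAND r = H NAND L = H
net2 = t NAND net1 = L NAND H = H
net4 = q XOR r = L XOR L = L
net5 = net4 OR net1 OR p = L OR H OR L = H
net7 = NOT net2 = NOT H = L

net2 = H  net5 = H  net7 = L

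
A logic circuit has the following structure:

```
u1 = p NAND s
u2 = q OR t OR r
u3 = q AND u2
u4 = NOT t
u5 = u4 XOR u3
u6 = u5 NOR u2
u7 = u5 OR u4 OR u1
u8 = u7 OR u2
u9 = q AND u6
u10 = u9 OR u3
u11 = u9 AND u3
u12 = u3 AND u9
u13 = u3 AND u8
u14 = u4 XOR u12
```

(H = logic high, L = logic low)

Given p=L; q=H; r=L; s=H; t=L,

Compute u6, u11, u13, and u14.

u6 = L  u11 = L  u13 = H  u14 = H

u1 = p NAND s = L NAND H = H
u2 = q OR t OR r = H OR L OR L = H
u3 = q AND u2 = H AND H = H
u4 = NOT t = NOT L = H
u5 = u4 XOR u3 = H XOR H = L
u6 = u5 NOR u2 = L NOR H = L
u7 = u5 OR u4 OR u1 = L OR H OR H = H
u8 = u7 OR u2 = H OR H = H
u9 = q AND u6 = H AND L = L
u11 = u9 AND u3 = L AND H = L
u12 = u3 AND u9 = H AND L = L
u13 = u3 AND u8 = H AND H = H
u14 = u4 XOR u12 = H XOR L = H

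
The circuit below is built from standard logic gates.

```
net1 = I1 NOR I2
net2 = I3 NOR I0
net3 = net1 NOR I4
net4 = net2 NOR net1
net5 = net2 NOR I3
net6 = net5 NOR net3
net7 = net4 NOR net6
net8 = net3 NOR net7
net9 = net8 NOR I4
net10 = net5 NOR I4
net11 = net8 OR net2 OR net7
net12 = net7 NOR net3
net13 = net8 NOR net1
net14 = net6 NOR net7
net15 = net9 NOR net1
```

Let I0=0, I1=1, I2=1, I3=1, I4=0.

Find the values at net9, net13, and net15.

net1 = I1 NOR I2 = 1 NOR 1 = 0
net2 = I3 NOR I0 = 1 NOR 0 = 0
net3 = net1 NOR I4 = 0 NOR 0 = 1
net4 = net2 NOR net1 = 0 NOR 0 = 1
net5 = net2 NOR I3 = 0 NOR 1 = 0
net6 = net5 NOR net3 = 0 NOR 1 = 0
net7 = net4 NOR net6 = 1 NOR 0 = 0
net8 = net3 NOR net7 = 1 NOR 0 = 0
net9 = net8 NOR I4 = 0 NOR 0 = 1
net13 = net8 NOR net1 = 0 NOR 0 = 1
net15 = net9 NOR net1 = 1 NOR 0 = 0

net9 = 1, net13 = 1, net15 = 0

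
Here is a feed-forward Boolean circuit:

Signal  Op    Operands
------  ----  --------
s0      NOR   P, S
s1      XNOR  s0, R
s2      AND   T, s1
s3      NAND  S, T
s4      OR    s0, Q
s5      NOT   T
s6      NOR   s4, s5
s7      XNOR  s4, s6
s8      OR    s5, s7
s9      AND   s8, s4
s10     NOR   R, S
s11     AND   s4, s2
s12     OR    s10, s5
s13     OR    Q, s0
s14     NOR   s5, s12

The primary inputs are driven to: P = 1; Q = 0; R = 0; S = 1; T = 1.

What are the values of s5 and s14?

s5 = 0  s14 = 1

s5 = NOT T = NOT 1 = 0
s10 = R NOR S = 0 NOR 1 = 0
s12 = s10 OR s5 = 0 OR 0 = 0
s14 = s5 NOR s12 = 0 NOR 0 = 1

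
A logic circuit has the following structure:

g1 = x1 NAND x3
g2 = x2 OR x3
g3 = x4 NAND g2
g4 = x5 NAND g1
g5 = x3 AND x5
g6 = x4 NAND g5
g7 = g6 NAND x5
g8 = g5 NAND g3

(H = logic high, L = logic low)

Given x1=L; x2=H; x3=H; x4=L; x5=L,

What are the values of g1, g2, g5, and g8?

g1 = H, g2 = H, g5 = L, g8 = H

g1 = x1 NAND x3 = L NAND H = H
g2 = x2 OR x3 = H OR H = H
g3 = x4 NAND g2 = L NAND H = H
g5 = x3 AND x5 = H AND L = L
g8 = g5 NAND g3 = L NAND H = H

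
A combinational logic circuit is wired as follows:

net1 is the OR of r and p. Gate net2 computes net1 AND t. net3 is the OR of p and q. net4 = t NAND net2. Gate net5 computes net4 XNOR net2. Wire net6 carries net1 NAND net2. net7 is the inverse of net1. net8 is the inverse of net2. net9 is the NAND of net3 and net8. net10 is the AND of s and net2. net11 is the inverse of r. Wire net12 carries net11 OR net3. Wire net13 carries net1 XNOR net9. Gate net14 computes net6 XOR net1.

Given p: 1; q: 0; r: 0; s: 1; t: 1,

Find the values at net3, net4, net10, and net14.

net1 = r OR p = 0 OR 1 = 1
net2 = net1 AND t = 1 AND 1 = 1
net3 = p OR q = 1 OR 0 = 1
net4 = t NAND net2 = 1 NAND 1 = 0
net6 = net1 NAND net2 = 1 NAND 1 = 0
net10 = s AND net2 = 1 AND 1 = 1
net14 = net6 XOR net1 = 0 XOR 1 = 1

net3 = 1, net4 = 0, net10 = 1, net14 = 1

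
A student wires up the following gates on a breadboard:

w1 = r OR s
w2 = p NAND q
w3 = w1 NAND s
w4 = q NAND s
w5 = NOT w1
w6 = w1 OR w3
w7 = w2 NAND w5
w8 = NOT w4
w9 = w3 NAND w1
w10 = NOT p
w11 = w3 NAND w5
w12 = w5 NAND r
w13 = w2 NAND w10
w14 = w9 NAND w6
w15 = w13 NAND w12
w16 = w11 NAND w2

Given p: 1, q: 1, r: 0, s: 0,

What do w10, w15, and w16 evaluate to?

w1 = r OR s = 0 OR 0 = 0
w2 = p NAND q = 1 NAND 1 = 0
w3 = w1 NAND s = 0 NAND 0 = 1
w5 = NOT w1 = NOT 0 = 1
w10 = NOT p = NOT 1 = 0
w11 = w3 NAND w5 = 1 NAND 1 = 0
w12 = w5 NAND r = 1 NAND 0 = 1
w13 = w2 NAND w10 = 0 NAND 0 = 1
w15 = w13 NAND w12 = 1 NAND 1 = 0
w16 = w11 NAND w2 = 0 NAND 0 = 1

w10 = 0; w15 = 0; w16 = 1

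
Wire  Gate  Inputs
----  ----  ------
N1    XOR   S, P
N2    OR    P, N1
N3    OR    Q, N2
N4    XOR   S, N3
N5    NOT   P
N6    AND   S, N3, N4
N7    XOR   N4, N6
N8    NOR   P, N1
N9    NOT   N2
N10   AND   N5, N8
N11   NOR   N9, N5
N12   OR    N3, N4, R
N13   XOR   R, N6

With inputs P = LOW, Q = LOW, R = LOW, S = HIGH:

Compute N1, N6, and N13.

N1 = HIGH  N6 = LOW  N13 = LOW

N1 = S XOR P = HIGH XOR LOW = HIGH
N2 = P OR N1 = LOW OR HIGH = HIGH
N3 = Q OR N2 = LOW OR HIGH = HIGH
N4 = S XOR N3 = HIGH XOR HIGH = LOW
N6 = S AND N3 AND N4 = HIGH AND HIGH AND LOW = LOW
N13 = R XOR N6 = LOW XOR LOW = LOW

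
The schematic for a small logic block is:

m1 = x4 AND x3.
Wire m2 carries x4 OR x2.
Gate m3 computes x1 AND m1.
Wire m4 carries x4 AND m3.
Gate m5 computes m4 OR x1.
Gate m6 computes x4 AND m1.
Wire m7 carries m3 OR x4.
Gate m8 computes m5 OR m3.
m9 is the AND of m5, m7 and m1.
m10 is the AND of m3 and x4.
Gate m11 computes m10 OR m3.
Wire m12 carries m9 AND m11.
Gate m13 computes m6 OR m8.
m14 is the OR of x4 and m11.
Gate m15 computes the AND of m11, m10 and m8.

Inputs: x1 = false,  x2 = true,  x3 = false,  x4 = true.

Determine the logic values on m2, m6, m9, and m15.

m1 = x4 AND x3 = true AND false = false
m2 = x4 OR x2 = true OR true = true
m3 = x1 AND m1 = false AND false = false
m4 = x4 AND m3 = true AND false = false
m5 = m4 OR x1 = false OR false = false
m6 = x4 AND m1 = true AND false = false
m7 = m3 OR x4 = false OR true = true
m8 = m5 OR m3 = false OR false = false
m9 = m5 AND m7 AND m1 = false AND true AND false = false
m10 = m3 AND x4 = false AND true = false
m11 = m10 OR m3 = false OR false = false
m15 = m11 AND m10 AND m8 = false AND false AND false = false

m2 = true; m6 = false; m9 = false; m15 = false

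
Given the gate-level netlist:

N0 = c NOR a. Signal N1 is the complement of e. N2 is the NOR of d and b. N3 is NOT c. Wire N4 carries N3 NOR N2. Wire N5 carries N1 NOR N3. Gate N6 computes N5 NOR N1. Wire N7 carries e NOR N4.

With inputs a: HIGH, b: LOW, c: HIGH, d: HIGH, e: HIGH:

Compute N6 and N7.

N6 = LOW  N7 = LOW

N1 = NOT e = NOT HIGH = LOW
N2 = d NOR b = HIGH NOR LOW = LOW
N3 = NOT c = NOT HIGH = LOW
N4 = N3 NOR N2 = LOW NOR LOW = HIGH
N5 = N1 NOR N3 = LOW NOR LOW = HIGH
N6 = N5 NOR N1 = HIGH NOR LOW = LOW
N7 = e NOR N4 = HIGH NOR HIGH = LOW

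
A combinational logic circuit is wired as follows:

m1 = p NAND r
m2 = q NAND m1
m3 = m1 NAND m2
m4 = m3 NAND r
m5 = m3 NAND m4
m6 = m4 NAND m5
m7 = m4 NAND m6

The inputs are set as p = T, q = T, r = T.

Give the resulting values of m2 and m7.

m2 = T  m7 = T

m1 = p NAND r = T NAND T = F
m2 = q NAND m1 = T NAND F = T
m3 = m1 NAND m2 = F NAND T = T
m4 = m3 NAND r = T NAND T = F
m5 = m3 NAND m4 = T NAND F = T
m6 = m4 NAND m5 = F NAND T = T
m7 = m4 NAND m6 = F NAND T = T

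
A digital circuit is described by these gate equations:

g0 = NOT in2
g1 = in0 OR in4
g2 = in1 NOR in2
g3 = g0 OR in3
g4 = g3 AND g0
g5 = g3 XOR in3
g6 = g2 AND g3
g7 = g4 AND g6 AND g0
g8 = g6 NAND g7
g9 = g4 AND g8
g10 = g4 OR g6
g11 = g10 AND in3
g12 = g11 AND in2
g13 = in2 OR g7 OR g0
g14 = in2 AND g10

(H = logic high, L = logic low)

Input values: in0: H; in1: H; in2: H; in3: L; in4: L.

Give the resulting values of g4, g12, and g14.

g4 = L  g12 = L  g14 = L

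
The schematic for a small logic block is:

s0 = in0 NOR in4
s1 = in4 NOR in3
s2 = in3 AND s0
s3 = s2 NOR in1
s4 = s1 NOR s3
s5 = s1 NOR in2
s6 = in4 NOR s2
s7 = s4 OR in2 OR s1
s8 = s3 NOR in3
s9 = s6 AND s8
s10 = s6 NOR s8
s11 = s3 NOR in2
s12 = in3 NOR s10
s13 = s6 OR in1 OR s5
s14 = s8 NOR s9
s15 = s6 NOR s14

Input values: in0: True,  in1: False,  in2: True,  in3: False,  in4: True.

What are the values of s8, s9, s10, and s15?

s8 = False  s9 = False  s10 = True  s15 = False

s0 = in0 NOR in4 = True NOR True = False
s2 = in3 AND s0 = False AND False = False
s3 = s2 NOR in1 = False NOR False = True
s6 = in4 NOR s2 = True NOR False = False
s8 = s3 NOR in3 = True NOR False = False
s9 = s6 AND s8 = False AND False = False
s10 = s6 NOR s8 = False NOR False = True
s14 = s8 NOR s9 = False NOR False = True
s15 = s6 NOR s14 = False NOR True = False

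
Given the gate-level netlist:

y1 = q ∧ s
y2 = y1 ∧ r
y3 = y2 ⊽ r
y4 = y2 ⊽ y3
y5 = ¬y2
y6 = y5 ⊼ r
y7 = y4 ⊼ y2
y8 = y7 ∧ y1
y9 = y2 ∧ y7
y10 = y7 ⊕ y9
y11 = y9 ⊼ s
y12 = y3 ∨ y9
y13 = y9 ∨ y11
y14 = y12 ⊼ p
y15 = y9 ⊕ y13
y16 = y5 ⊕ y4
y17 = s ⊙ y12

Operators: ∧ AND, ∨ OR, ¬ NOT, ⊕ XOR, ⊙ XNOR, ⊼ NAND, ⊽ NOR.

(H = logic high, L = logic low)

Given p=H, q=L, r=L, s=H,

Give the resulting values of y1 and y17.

y1 = L, y17 = H

y1 = q AND s = L AND H = L
y2 = y1 AND r = L AND L = L
y3 = y2 NOR r = L NOR L = H
y4 = y2 NOR y3 = L NOR H = L
y7 = y4 NAND y2 = L NAND L = H
y9 = y2 AND y7 = L AND H = L
y12 = y3 OR y9 = H OR L = H
y17 = s XNOR y12 = H XNOR H = H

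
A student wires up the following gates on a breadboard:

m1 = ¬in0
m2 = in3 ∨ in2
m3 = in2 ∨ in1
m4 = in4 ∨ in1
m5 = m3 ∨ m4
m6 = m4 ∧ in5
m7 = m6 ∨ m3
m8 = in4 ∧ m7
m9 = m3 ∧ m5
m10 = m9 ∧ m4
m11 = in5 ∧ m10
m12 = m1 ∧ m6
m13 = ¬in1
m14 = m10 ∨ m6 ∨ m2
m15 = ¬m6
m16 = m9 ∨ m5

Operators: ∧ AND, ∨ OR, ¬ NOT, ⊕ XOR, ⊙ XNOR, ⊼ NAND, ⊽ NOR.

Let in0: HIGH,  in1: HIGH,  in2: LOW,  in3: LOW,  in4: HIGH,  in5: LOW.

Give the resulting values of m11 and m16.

m3 = in2 OR in1 = LOW OR HIGH = HIGH
m4 = in4 OR in1 = HIGH OR HIGH = HIGH
m5 = m3 OR m4 = HIGH OR HIGH = HIGH
m9 = m3 AND m5 = HIGH AND HIGH = HIGH
m10 = m9 AND m4 = HIGH AND HIGH = HIGH
m11 = in5 AND m10 = LOW AND HIGH = LOW
m16 = m9 OR m5 = HIGH OR HIGH = HIGH

m11 = LOW  m16 = HIGH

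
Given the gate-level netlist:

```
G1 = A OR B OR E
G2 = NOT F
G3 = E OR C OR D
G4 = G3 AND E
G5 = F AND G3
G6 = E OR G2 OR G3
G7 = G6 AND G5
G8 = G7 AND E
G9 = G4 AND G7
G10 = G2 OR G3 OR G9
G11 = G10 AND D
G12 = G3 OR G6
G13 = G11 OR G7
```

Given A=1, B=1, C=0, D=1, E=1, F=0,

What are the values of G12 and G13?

G12 = 1  G13 = 1

G2 = NOT F = NOT 0 = 1
G3 = E OR C OR D = 1 OR 0 OR 1 = 1
G4 = G3 AND E = 1 AND 1 = 1
G5 = F AND G3 = 0 AND 1 = 0
G6 = E OR G2 OR G3 = 1 OR 1 OR 1 = 1
G7 = G6 AND G5 = 1 AND 0 = 0
G9 = G4 AND G7 = 1 AND 0 = 0
G10 = G2 OR G3 OR G9 = 1 OR 1 OR 0 = 1
G11 = G10 AND D = 1 AND 1 = 1
G12 = G3 OR G6 = 1 OR 1 = 1
G13 = G11 OR G7 = 1 OR 0 = 1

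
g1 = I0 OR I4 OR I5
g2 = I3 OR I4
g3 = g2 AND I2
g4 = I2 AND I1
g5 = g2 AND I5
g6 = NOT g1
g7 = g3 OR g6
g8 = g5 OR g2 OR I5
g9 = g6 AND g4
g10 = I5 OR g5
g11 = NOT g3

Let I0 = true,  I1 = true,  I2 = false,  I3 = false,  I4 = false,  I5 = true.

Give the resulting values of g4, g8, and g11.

g4 = false, g8 = true, g11 = true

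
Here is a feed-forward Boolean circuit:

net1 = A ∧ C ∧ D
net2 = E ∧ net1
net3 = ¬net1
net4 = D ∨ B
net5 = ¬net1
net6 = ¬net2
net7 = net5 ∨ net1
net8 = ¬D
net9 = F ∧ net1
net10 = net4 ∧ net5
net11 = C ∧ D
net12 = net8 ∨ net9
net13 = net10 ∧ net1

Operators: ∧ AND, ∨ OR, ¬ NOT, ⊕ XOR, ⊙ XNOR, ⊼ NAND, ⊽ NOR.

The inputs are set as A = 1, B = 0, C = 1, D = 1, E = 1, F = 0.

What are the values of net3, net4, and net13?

net3 = 0, net4 = 1, net13 = 0

net1 = A AND C AND D = 1 AND 1 AND 1 = 1
net3 = NOT net1 = NOT 1 = 0
net4 = D OR B = 1 OR 0 = 1
net5 = NOT net1 = NOT 1 = 0
net10 = net4 AND net5 = 1 AND 0 = 0
net13 = net10 AND net1 = 0 AND 1 = 0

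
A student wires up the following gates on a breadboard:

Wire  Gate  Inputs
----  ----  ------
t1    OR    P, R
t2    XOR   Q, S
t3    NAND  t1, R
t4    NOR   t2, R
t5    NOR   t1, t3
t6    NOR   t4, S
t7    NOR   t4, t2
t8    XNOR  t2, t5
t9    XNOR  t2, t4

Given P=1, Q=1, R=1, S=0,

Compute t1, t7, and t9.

t1 = P OR R = 1 OR 1 = 1
t2 = Q XOR S = 1 XOR 0 = 1
t4 = t2 NOR R = 1 NOR 1 = 0
t7 = t4 NOR t2 = 0 NOR 1 = 0
t9 = t2 XNOR t4 = 1 XNOR 0 = 0

t1 = 1  t7 = 0  t9 = 0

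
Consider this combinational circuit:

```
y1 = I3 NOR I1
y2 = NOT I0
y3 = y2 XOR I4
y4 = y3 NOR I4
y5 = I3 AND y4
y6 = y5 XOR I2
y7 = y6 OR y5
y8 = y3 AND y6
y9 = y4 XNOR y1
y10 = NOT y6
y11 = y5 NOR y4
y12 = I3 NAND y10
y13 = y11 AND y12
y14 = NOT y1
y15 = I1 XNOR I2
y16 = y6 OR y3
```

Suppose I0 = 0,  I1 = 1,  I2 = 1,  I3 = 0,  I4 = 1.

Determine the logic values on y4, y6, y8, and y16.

y2 = NOT I0 = NOT 0 = 1
y3 = y2 XOR I4 = 1 XOR 1 = 0
y4 = y3 NOR I4 = 0 NOR 1 = 0
y5 = I3 AND y4 = 0 AND 0 = 0
y6 = y5 XOR I2 = 0 XOR 1 = 1
y8 = y3 AND y6 = 0 AND 1 = 0
y16 = y6 OR y3 = 1 OR 0 = 1

y4 = 0  y6 = 1  y8 = 0  y16 = 1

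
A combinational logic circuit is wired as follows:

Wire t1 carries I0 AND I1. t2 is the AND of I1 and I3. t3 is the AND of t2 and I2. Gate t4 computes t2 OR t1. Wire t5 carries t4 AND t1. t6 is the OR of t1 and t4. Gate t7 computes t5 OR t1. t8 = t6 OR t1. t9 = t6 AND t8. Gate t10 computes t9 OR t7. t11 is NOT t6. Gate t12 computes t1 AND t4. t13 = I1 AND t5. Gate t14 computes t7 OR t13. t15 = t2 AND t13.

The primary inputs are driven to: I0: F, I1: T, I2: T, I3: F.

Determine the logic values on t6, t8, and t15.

t1 = I0 AND I1 = F AND T = F
t2 = I1 AND I3 = T AND F = F
t4 = t2 OR t1 = F OR F = F
t5 = t4 AND t1 = F AND F = F
t6 = t1 OR t4 = F OR F = F
t8 = t6 OR t1 = F OR F = F
t13 = I1 AND t5 = T AND F = F
t15 = t2 AND t13 = F AND F = F

t6 = F; t8 = F; t15 = F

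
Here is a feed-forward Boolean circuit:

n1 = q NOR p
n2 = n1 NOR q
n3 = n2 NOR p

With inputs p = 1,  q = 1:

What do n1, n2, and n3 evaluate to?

n1 = 0, n2 = 0, n3 = 0

n1 = q NOR p = 1 NOR 1 = 0
n2 = n1 NOR q = 0 NOR 1 = 0
n3 = n2 NOR p = 0 NOR 1 = 0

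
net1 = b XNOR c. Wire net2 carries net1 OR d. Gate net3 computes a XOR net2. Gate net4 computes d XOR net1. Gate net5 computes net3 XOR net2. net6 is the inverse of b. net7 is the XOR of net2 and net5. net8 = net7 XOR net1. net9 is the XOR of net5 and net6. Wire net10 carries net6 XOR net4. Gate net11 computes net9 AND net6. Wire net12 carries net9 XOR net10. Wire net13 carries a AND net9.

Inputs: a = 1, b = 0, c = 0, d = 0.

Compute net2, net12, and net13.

net2 = 1; net12 = 0; net13 = 0

net1 = b XNOR c = 0 XNOR 0 = 1
net2 = net1 OR d = 1 OR 0 = 1
net3 = a XOR net2 = 1 XOR 1 = 0
net4 = d XOR net1 = 0 XOR 1 = 1
net5 = net3 XOR net2 = 0 XOR 1 = 1
net6 = NOT b = NOT 0 = 1
net9 = net5 XOR net6 = 1 XOR 1 = 0
net10 = net6 XOR net4 = 1 XOR 1 = 0
net12 = net9 XOR net10 = 0 XOR 0 = 0
net13 = a AND net9 = 1 AND 0 = 0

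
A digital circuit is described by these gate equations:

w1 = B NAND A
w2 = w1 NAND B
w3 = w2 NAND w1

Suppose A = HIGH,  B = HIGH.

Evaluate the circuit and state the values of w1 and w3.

w1 = LOW  w3 = HIGH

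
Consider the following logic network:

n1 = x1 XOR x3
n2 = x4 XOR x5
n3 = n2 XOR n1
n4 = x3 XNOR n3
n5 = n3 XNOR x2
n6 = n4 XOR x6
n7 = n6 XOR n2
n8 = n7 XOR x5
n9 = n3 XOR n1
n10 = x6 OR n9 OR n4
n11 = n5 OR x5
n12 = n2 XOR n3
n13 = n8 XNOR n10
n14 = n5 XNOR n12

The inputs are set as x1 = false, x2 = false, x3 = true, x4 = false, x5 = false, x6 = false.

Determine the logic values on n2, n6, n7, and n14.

n1 = x1 XOR x3 = false XOR true = true
n2 = x4 XOR x5 = false XOR false = false
n3 = n2 XOR n1 = false XOR true = true
n4 = x3 XNOR n3 = true XNOR true = true
n5 = n3 XNOR x2 = true XNOR false = false
n6 = n4 XOR x6 = true XOR false = true
n7 = n6 XOR n2 = true XOR false = true
n12 = n2 XOR n3 = false XOR true = true
n14 = n5 XNOR n12 = false XNOR true = false

n2 = false, n6 = true, n7 = true, n14 = false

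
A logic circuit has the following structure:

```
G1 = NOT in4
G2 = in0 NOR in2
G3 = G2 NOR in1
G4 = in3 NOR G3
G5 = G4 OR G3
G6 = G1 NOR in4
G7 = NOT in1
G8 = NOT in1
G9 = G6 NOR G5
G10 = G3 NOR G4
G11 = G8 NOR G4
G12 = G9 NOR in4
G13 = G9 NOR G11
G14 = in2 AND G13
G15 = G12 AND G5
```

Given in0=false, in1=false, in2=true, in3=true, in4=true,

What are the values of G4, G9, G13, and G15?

G4 = false, G9 = false, G13 = true, G15 = false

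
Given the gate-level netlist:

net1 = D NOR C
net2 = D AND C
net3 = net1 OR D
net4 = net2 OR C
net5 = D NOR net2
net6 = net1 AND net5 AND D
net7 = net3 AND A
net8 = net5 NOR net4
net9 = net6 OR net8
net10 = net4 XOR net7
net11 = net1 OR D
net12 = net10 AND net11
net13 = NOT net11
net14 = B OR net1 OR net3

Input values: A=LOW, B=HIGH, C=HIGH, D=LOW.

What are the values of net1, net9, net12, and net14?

net1 = D NOR C = LOW NOR HIGH = LOW
net2 = D AND C = LOW AND HIGH = LOW
net3 = net1 OR D = LOW OR LOW = LOW
net4 = net2 OR C = LOW OR HIGH = HIGH
net5 = D NOR net2 = LOW NOR LOW = HIGH
net6 = net1 AND net5 AND D = LOW AND HIGH AND LOW = LOW
net7 = net3 AND A = LOW AND LOW = LOW
net8 = net5 NOR net4 = HIGH NOR HIGH = LOW
net9 = net6 OR net8 = LOW OR LOW = LOW
net10 = net4 XOR net7 = HIGH XOR LOW = HIGH
net11 = net1 OR D = LOW OR LOW = LOW
net12 = net10 AND net11 = HIGH AND LOW = LOW
net14 = B OR net1 OR net3 = HIGH OR LOW OR LOW = HIGH

net1 = LOW  net9 = LOW  net12 = LOW  net14 = HIGH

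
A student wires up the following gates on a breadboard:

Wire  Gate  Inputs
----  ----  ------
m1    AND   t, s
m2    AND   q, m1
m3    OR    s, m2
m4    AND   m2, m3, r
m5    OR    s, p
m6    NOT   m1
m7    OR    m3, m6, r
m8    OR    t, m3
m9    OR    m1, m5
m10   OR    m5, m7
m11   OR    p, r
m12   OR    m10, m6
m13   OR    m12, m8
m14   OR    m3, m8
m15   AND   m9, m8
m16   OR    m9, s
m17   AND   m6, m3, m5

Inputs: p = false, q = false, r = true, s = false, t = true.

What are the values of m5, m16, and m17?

m5 = false; m16 = false; m17 = false

m1 = t AND s = true AND false = false
m2 = q AND m1 = false AND false = false
m3 = s OR m2 = false OR false = false
m5 = s OR p = false OR false = false
m6 = NOT m1 = NOT false = true
m9 = m1 OR m5 = false OR false = false
m16 = m9 OR s = false OR false = false
m17 = m6 AND m3 AND m5 = true AND false AND false = false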